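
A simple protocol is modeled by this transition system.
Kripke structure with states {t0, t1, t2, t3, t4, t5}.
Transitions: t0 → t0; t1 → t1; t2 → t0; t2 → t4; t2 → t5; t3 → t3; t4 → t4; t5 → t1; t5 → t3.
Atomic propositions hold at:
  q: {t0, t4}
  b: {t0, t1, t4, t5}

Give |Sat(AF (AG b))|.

3

AG b: greatest fixpoint, start Z0 = {t0, t1, t4, t5}, keep only states in Sat with every successor in Z. Z1 = {t0, t1, t4}; fixed.
Sat(AG b) = {t0, t1, t4}
AF (AG b): least fixpoint, start Z0 = {t0, t1, t4}, add states with every successor in Z. Already a fixed point.
Sat(AF (AG b)) = {t0, t1, t4}
|Sat(AF (AG b))| = |{t0, t1, t4}| = 3.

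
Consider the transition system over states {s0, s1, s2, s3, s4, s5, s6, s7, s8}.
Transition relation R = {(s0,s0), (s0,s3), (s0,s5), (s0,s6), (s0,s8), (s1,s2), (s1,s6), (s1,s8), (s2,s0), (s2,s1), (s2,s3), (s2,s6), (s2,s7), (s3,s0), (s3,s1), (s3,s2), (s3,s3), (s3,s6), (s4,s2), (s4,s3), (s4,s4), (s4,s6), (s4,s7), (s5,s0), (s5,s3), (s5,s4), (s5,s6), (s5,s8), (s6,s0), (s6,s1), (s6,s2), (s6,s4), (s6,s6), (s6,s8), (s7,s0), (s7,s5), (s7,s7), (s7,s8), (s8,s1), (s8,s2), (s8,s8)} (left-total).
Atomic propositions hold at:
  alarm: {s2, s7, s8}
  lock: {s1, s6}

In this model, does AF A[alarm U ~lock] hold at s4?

Yes

Sat(~lock) = {s0, s2, s3, s4, s5, s7, s8}
A[alarm U ~lock]: least fixpoint, start Z0 = Sat(~lock) = {s0, s2, s3, s4, s5, s7, s8}, add states in Sat(alarm) with every successor in Z. Already a fixed point.
Sat(A[alarm U ~lock]) = {s0, s2, s3, s4, s5, s7, s8}
AF A[alarm U ~lock]: least fixpoint, start Z0 = {s0, s2, s3, s4, s5, s7, s8}, add states with every successor in Z. Already a fixed point.
Sat(AF A[alarm U ~lock]) = {s0, s2, s3, s4, s5, s7, s8}
s4 ∈ Sat(AF A[alarm U ~lock]) = {s0, s2, s3, s4, s5, s7, s8}, so the formula holds at s4.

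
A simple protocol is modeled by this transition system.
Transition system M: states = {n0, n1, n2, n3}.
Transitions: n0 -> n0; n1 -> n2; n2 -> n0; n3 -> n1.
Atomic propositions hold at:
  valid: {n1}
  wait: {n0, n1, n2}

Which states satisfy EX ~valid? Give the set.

{n0, n1, n2}

Sat(~valid) = {n0, n2, n3}
Sat(EX ~valid) = {s : some successor in {n0, n2, n3}} = {n0, n1, n2}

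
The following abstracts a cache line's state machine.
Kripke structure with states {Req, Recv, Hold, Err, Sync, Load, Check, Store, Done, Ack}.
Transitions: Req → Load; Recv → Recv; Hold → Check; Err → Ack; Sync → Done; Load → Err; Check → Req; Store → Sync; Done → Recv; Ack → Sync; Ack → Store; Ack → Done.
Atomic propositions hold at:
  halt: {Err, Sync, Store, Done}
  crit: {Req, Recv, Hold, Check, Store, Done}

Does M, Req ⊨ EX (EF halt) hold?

Yes

EF halt: least fixpoint, start Z0 = {Err, Sync, Store, Done}, add states with some successor in Z. Z1 = {Err, Sync, Load, Store, Done, Ack}; Z2 = {Req, Err, Sync, Load, Store, Done, Ack}; Z3 = {Req, Err, Sync, Load, Check, Store, Done, Ack}; Z4 = {Req, Hold, Err, Sync, Load, Check, Store, Done, Ack}; fixed.
Sat(EF halt) = {Req, Hold, Err, Sync, Load, Check, Store, Done, Ack}
Sat(EX (EF halt)) = {s : some successor in {Req, Hold, Err, Sync, Load, Check, Store, Done, Ack}} = {Req, Hold, Err, Sync, Load, Check, Store, Ack}
Req ∈ Sat(EX (EF halt)) = {Req, Hold, Err, Sync, Load, Check, Store, Ack}, so the formula holds at Req.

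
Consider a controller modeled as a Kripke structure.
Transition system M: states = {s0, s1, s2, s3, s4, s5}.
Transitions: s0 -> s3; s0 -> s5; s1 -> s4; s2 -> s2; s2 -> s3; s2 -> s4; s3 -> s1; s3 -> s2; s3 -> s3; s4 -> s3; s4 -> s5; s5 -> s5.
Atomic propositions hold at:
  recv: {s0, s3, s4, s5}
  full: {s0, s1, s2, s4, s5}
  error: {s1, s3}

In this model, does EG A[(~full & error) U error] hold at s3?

Yes

Sat(~full) = {s3}
Sat(~full & error) = {s3}
A[(~full & error) U error]: least fixpoint, start Z0 = Sat(error) = {s1, s3}, add states in Sat(~full & error) with every successor in Z. Already a fixed point.
Sat(A[(~full & error) U error]) = {s1, s3}
EG A[(~full & error) U error]: greatest fixpoint, start Z0 = {s1, s3}, keep only states in Sat with some successor in Z. Z1 = {s3}; fixed.
Sat(EG A[(~full & error) U error]) = {s3}
s3 ∈ Sat(EG A[(~full & error) U error]) = {s3}, so the formula holds at s3.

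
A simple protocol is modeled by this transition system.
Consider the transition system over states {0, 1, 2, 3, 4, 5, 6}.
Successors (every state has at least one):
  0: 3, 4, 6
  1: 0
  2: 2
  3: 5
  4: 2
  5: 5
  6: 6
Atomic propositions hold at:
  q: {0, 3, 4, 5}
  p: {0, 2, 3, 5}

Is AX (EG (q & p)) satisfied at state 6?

Sat(q & p) = {0, 3, 5}
EG (q & p): greatest fixpoint, start Z0 = {0, 3, 5}, keep only states in Sat with some successor in Z. Already a fixed point.
Sat(EG (q & p)) = {0, 3, 5}
Sat(AX (EG (q & p))) = {s : every successor in {0, 3, 5}} = {1, 3, 5}
6 ∉ Sat(AX (EG (q & p))) = {1, 3, 5}, so the formula does not hold at 6.

No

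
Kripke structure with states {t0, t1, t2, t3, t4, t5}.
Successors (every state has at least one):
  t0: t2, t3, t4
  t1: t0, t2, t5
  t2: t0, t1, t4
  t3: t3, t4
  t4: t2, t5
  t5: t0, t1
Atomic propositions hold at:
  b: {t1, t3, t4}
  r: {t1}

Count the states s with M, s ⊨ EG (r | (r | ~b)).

4

Sat(~b) = {t0, t2, t5}
Sat(r | ~b) = {t0, t1, t2, t5}
Sat(r | (r | ~b)) = {t0, t1, t2, t5}
EG (r | (r | ~b)): greatest fixpoint, start Z0 = {t0, t1, t2, t5}, keep only states in Sat with some successor in Z. Already a fixed point.
Sat(EG (r | (r | ~b))) = {t0, t1, t2, t5}
|Sat(EG (r | (r | ~b)))| = |{t0, t1, t2, t5}| = 4.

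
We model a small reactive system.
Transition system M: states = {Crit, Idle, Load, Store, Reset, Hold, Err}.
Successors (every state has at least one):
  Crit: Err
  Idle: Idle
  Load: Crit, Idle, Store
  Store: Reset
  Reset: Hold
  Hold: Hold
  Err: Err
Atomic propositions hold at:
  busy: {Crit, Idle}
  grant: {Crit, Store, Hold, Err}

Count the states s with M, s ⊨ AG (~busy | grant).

5

Sat(~busy) = {Load, Store, Reset, Hold, Err}
Sat(~busy | grant) = {Crit, Load, Store, Reset, Hold, Err}
AG (~busy | grant): greatest fixpoint, start Z0 = {Crit, Load, Store, Reset, Hold, Err}, keep only states in Sat with every successor in Z. Z1 = {Crit, Store, Reset, Hold, Err}; fixed.
Sat(AG (~busy | grant)) = {Crit, Store, Reset, Hold, Err}
|Sat(AG (~busy | grant))| = |{Crit, Store, Reset, Hold, Err}| = 5.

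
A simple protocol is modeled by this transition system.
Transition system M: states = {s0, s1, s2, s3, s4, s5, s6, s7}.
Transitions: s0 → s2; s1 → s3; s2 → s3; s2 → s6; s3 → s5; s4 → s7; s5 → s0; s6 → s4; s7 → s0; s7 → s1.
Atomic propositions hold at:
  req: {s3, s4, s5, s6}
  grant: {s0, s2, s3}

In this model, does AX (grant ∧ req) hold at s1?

Yes

Sat(grant ∧ req) = {s3}
Sat(AX (grant ∧ req)) = {s : every successor in {s3}} = {s1}
s1 ∈ Sat(AX (grant ∧ req)) = {s1}, so the formula holds at s1.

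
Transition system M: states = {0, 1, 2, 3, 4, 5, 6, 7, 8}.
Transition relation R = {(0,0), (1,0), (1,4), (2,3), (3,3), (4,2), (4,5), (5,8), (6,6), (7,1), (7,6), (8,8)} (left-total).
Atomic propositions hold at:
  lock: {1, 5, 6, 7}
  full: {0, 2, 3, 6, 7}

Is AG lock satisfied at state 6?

AG lock: greatest fixpoint, start Z0 = {1, 5, 6, 7}, keep only states in Sat with every successor in Z. Z1 = {6, 7}; Z2 = {6}; fixed.
Sat(AG lock) = {6}
6 ∈ Sat(AG lock) = {6}, so the formula holds at 6.

Yes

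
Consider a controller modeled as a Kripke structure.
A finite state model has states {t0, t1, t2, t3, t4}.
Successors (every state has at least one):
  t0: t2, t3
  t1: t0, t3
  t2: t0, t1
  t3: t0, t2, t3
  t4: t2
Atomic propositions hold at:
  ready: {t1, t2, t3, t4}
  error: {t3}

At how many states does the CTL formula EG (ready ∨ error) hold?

4

Sat(ready ∨ error) = {t1, t2, t3, t4}
EG (ready ∨ error): greatest fixpoint, start Z0 = {t1, t2, t3, t4}, keep only states in Sat with some successor in Z. Already a fixed point.
Sat(EG (ready ∨ error)) = {t1, t2, t3, t4}
|Sat(EG (ready ∨ error))| = |{t1, t2, t3, t4}| = 4.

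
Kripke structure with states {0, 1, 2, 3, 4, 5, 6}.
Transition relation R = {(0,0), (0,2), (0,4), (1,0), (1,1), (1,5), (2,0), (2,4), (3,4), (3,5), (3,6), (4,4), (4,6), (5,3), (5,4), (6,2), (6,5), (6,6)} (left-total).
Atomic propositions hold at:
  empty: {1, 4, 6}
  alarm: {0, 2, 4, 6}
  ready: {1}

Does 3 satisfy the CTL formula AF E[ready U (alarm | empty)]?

Sat(alarm | empty) = {0, 1, 2, 4, 6}
E[ready U (alarm | empty)]: least fixpoint, start Z0 = Sat((alarm | empty)) = {0, 1, 2, 4, 6}, add states in Sat(ready) with some successor in Z. Already a fixed point.
Sat(E[ready U (alarm | empty)]) = {0, 1, 2, 4, 6}
AF E[ready U (alarm | empty)]: least fixpoint, start Z0 = {0, 1, 2, 4, 6}, add states with every successor in Z. Already a fixed point.
Sat(AF E[ready U (alarm | empty)]) = {0, 1, 2, 4, 6}
3 ∉ Sat(AF E[ready U (alarm | empty)]) = {0, 1, 2, 4, 6}, so the formula does not hold at 3.

No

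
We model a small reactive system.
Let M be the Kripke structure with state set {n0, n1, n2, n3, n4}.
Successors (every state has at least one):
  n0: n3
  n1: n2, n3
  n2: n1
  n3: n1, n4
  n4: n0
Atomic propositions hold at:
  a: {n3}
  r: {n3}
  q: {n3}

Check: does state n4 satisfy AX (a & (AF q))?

AF q: least fixpoint, start Z0 = {n3}, add states with every successor in Z. Z1 = {n0, n3}; Z2 = {n0, n3, n4}; fixed.
Sat(AF q) = {n0, n3, n4}
Sat(a & (AF q)) = {n3}
Sat(AX (a & (AF q))) = {s : every successor in {n3}} = {n0}
n4 ∉ Sat(AX (a & (AF q))) = {n0}, so the formula does not hold at n4.

No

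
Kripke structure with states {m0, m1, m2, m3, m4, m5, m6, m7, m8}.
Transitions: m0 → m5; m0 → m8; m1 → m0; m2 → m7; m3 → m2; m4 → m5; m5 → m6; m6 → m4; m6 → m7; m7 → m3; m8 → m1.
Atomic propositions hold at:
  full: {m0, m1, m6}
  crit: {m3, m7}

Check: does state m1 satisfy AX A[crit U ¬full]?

No

Sat(¬full) = {m2, m3, m4, m5, m7, m8}
A[crit U ¬full]: least fixpoint, start Z0 = Sat(¬full) = {m2, m3, m4, m5, m7, m8}, add states in Sat(crit) with every successor in Z. Already a fixed point.
Sat(A[crit U ¬full]) = {m2, m3, m4, m5, m7, m8}
Sat(AX A[crit U ¬full]) = {s : every successor in {m2, m3, m4, m5, m7, m8}} = {m0, m2, m3, m4, m6, m7}
m1 ∉ Sat(AX A[crit U ¬full]) = {m0, m2, m3, m4, m6, m7}, so the formula does not hold at m1.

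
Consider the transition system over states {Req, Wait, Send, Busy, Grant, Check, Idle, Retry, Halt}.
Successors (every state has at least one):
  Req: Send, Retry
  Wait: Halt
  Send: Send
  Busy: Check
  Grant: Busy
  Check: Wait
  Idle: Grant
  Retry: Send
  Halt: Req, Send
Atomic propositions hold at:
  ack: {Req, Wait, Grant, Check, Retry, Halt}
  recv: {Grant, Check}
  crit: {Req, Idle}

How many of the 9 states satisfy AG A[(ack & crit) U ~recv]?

Sat(ack & crit) = {Req}
Sat(~recv) = {Req, Wait, Send, Busy, Idle, Retry, Halt}
A[(ack & crit) U ~recv]: least fixpoint, start Z0 = Sat(~recv) = {Req, Wait, Send, Busy, Idle, Retry, Halt}, add states in Sat(ack & crit) with every successor in Z. Already a fixed point.
Sat(A[(ack & crit) U ~recv]) = {Req, Wait, Send, Busy, Idle, Retry, Halt}
AG A[(ack & crit) U ~recv]: greatest fixpoint, start Z0 = {Req, Wait, Send, Busy, Idle, Retry, Halt}, keep only states in Sat with every successor in Z. Z1 = {Req, Wait, Send, Retry, Halt}; fixed.
Sat(AG A[(ack & crit) U ~recv]) = {Req, Wait, Send, Retry, Halt}
|Sat(AG A[(ack & crit) U ~recv])| = |{Req, Wait, Send, Retry, Halt}| = 5.

5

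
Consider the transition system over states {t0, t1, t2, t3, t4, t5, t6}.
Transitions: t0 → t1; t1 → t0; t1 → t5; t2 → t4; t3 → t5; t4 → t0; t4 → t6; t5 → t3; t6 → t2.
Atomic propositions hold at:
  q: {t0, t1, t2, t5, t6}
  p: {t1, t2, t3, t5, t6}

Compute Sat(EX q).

{t0, t1, t3, t4, t6}

Sat(EX q) = {s : some successor in {t0, t1, t2, t5, t6}} = {t0, t1, t3, t4, t6}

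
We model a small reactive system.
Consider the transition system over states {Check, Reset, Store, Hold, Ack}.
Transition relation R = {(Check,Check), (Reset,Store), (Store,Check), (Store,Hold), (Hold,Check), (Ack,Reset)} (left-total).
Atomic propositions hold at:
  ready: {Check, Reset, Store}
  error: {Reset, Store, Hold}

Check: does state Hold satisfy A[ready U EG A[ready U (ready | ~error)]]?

No

Sat(~error) = {Check, Ack}
Sat(ready | ~error) = {Check, Reset, Store, Ack}
A[ready U (ready | ~error)]: least fixpoint, start Z0 = Sat((ready | ~error)) = {Check, Reset, Store, Ack}, add states in Sat(ready) with every successor in Z. Already a fixed point.
Sat(A[ready U (ready | ~error)]) = {Check, Reset, Store, Ack}
EG A[ready U (ready | ~error)]: greatest fixpoint, start Z0 = {Check, Reset, Store, Ack}, keep only states in Sat with some successor in Z. Already a fixed point.
Sat(EG A[ready U (ready | ~error)]) = {Check, Reset, Store, Ack}
A[ready U EG A[ready U (ready | ~error)]]: least fixpoint, start Z0 = Sat(EG A[ready U (ready | ~error)]) = {Check, Reset, Store, Ack}, add states in Sat(ready) with every successor in Z. Already a fixed point.
Sat(A[ready U EG A[ready U (ready | ~error)]]) = {Check, Reset, Store, Ack}
Hold ∉ Sat(A[ready U EG A[ready U (ready | ~error)]]) = {Check, Reset, Store, Ack}, so the formula does not hold at Hold.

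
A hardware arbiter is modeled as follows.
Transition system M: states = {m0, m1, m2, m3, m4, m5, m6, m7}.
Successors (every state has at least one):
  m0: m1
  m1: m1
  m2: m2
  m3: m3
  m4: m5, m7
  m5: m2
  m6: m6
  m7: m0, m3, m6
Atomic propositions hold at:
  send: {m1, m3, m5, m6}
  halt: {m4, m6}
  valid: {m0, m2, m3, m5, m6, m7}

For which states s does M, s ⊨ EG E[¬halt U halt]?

{m4, m6, m7}

Sat(¬halt) = {m0, m1, m2, m3, m5, m7}
E[¬halt U halt]: least fixpoint, start Z0 = Sat(halt) = {m4, m6}, add states in Sat(¬halt) with some successor in Z. Z1 = {m4, m6, m7}; fixed.
Sat(E[¬halt U halt]) = {m4, m6, m7}
EG E[¬halt U halt]: greatest fixpoint, start Z0 = {m4, m6, m7}, keep only states in Sat with some successor in Z. Already a fixed point.
Sat(EG E[¬halt U halt]) = {m4, m6, m7}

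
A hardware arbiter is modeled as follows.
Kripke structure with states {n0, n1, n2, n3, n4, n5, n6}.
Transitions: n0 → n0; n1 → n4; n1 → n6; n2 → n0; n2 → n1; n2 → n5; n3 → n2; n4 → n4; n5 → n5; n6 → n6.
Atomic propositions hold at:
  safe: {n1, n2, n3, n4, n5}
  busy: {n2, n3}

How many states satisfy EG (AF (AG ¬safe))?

2

Sat(¬safe) = {n0, n6}
AG ¬safe: greatest fixpoint, start Z0 = {n0, n6}, keep only states in Sat with every successor in Z. Already a fixed point.
Sat(AG ¬safe) = {n0, n6}
AF (AG ¬safe): least fixpoint, start Z0 = {n0, n6}, add states with every successor in Z. Already a fixed point.
Sat(AF (AG ¬safe)) = {n0, n6}
EG (AF (AG ¬safe)): greatest fixpoint, start Z0 = {n0, n6}, keep only states in Sat with some successor in Z. Already a fixed point.
Sat(EG (AF (AG ¬safe))) = {n0, n6}
|Sat(EG (AF (AG ¬safe)))| = |{n0, n6}| = 2.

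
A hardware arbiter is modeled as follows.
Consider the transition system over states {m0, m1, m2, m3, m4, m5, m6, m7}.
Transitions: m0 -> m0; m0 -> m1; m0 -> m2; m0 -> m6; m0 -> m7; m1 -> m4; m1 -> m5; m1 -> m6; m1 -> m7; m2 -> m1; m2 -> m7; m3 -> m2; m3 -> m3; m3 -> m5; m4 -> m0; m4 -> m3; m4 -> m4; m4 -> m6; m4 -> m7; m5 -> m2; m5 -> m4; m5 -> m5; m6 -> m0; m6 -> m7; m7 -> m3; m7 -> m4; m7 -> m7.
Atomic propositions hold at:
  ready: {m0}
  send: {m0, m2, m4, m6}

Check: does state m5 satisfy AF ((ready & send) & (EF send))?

No

Sat(ready & send) = {m0}
EF send: least fixpoint, start Z0 = {m0, m2, m4, m6}, add states with some successor in Z. Z1 = {m0, m1, m2, m3, m4, m5, m6, m7}; fixed.
Sat(EF send) = {m0, m1, m2, m3, m4, m5, m6, m7}
Sat((ready & send) & (EF send)) = {m0}
AF ((ready & send) & (EF send)): least fixpoint, start Z0 = {m0}, add states with every successor in Z. Already a fixed point.
Sat(AF ((ready & send) & (EF send))) = {m0}
m5 ∉ Sat(AF ((ready & send) & (EF send))) = {m0}, so the formula does not hold at m5.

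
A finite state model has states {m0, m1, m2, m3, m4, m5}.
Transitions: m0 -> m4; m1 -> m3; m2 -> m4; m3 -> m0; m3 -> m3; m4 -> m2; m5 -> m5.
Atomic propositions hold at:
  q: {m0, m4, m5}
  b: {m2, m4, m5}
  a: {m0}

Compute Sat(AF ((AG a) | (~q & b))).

AG a: greatest fixpoint, start Z0 = {m0}, keep only states in Sat with every successor in Z. Z1 = ∅; fixed.
Sat(AG a) = ∅
Sat(~q) = {m1, m2, m3}
Sat(~q & b) = {m2}
Sat((AG a) | (~q & b)) = {m2}
AF ((AG a) | (~q & b)): least fixpoint, start Z0 = {m2}, add states with every successor in Z. Z1 = {m2, m4}; Z2 = {m0, m2, m4}; fixed.
Sat(AF ((AG a) | (~q & b))) = {m0, m2, m4}

{m0, m2, m4}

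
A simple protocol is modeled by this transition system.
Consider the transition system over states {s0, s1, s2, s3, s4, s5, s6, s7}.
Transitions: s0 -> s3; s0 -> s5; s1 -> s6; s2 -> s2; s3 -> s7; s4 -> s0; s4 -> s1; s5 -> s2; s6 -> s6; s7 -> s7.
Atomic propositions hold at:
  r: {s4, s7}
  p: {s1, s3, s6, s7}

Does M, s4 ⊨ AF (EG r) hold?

EG r: greatest fixpoint, start Z0 = {s4, s7}, keep only states in Sat with some successor in Z. Z1 = {s7}; fixed.
Sat(EG r) = {s7}
AF (EG r): least fixpoint, start Z0 = {s7}, add states with every successor in Z. Z1 = {s3, s7}; fixed.
Sat(AF (EG r)) = {s3, s7}
s4 ∉ Sat(AF (EG r)) = {s3, s7}, so the formula does not hold at s4.

No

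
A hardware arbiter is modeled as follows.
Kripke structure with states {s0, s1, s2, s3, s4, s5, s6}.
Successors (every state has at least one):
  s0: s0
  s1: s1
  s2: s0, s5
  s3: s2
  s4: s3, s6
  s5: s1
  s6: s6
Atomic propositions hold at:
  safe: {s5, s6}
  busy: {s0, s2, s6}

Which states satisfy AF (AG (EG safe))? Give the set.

EG safe: greatest fixpoint, start Z0 = {s5, s6}, keep only states in Sat with some successor in Z. Z1 = {s6}; fixed.
Sat(EG safe) = {s6}
AG (EG safe): greatest fixpoint, start Z0 = {s6}, keep only states in Sat with every successor in Z. Already a fixed point.
Sat(AG (EG safe)) = {s6}
AF (AG (EG safe)): least fixpoint, start Z0 = {s6}, add states with every successor in Z. Already a fixed point.
Sat(AF (AG (EG safe))) = {s6}

{s6}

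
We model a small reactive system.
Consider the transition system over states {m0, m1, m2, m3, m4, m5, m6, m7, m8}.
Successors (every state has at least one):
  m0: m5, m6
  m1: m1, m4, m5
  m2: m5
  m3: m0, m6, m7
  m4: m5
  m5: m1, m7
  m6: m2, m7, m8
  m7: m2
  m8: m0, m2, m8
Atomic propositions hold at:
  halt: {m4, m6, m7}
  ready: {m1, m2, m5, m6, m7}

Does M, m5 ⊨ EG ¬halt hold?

Sat(¬halt) = {m0, m1, m2, m3, m5, m8}
EG ¬halt: greatest fixpoint, start Z0 = {m0, m1, m2, m3, m5, m8}, keep only states in Sat with some successor in Z. Already a fixed point.
Sat(EG ¬halt) = {m0, m1, m2, m3, m5, m8}
m5 ∈ Sat(EG ¬halt) = {m0, m1, m2, m3, m5, m8}, so the formula holds at m5.

Yes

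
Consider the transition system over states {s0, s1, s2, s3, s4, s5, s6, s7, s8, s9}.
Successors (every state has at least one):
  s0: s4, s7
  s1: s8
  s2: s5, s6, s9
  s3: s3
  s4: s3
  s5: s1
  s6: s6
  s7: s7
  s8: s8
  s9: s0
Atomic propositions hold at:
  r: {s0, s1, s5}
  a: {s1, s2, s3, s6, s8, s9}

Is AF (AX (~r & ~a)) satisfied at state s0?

Sat(~r) = {s2, s3, s4, s6, s7, s8, s9}
Sat(~a) = {s0, s4, s5, s7}
Sat(~r & ~a) = {s4, s7}
Sat(AX (~r & ~a)) = {s : every successor in {s4, s7}} = {s0, s7}
AF (AX (~r & ~a)): least fixpoint, start Z0 = {s0, s7}, add states with every successor in Z. Z1 = {s0, s7, s9}; fixed.
Sat(AF (AX (~r & ~a))) = {s0, s7, s9}
s0 ∈ Sat(AF (AX (~r & ~a))) = {s0, s7, s9}, so the formula holds at s0.

Yes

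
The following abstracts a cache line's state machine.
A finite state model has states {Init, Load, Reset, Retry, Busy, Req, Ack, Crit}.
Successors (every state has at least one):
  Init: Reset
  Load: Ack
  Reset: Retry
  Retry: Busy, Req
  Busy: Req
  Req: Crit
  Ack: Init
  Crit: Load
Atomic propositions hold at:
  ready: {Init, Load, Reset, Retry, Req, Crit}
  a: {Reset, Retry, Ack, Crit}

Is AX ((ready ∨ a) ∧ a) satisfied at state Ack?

Sat(ready ∨ a) = {Init, Load, Reset, Retry, Req, Ack, Crit}
Sat((ready ∨ a) ∧ a) = {Reset, Retry, Ack, Crit}
Sat(AX ((ready ∨ a) ∧ a)) = {s : every successor in {Reset, Retry, Ack, Crit}} = {Init, Load, Reset, Req}
Ack ∉ Sat(AX ((ready ∨ a) ∧ a)) = {Init, Load, Reset, Req}, so the formula does not hold at Ack.

No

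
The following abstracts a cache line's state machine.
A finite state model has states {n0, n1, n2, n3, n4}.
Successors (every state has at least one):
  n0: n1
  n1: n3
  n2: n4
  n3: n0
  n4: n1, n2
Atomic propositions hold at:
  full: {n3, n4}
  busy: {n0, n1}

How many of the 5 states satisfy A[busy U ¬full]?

3

Sat(¬full) = {n0, n1, n2}
A[busy U ¬full]: least fixpoint, start Z0 = Sat(¬full) = {n0, n1, n2}, add states in Sat(busy) with every successor in Z. Already a fixed point.
Sat(A[busy U ¬full]) = {n0, n1, n2}
|Sat(A[busy U ¬full])| = |{n0, n1, n2}| = 3.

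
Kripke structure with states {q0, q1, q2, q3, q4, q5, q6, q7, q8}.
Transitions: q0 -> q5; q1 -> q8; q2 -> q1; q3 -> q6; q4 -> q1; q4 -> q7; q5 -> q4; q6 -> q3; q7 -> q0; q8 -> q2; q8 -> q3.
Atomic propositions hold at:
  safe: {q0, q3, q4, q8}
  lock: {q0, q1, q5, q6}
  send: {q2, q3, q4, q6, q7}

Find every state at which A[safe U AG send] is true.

AG send: greatest fixpoint, start Z0 = {q2, q3, q4, q6, q7}, keep only states in Sat with every successor in Z. Z1 = {q3, q6}; fixed.
Sat(AG send) = {q3, q6}
A[safe U AG send]: least fixpoint, start Z0 = Sat(AG send) = {q3, q6}, add states in Sat(safe) with every successor in Z. Already a fixed point.
Sat(A[safe U AG send]) = {q3, q6}

{q3, q6}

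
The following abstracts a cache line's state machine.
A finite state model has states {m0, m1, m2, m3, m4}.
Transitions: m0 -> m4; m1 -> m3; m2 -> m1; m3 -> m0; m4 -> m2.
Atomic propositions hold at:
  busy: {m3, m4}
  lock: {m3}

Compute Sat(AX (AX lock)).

Sat(AX lock) = {s : every successor in {m3}} = {m1}
Sat(AX (AX lock)) = {s : every successor in {m1}} = {m2}

{m2}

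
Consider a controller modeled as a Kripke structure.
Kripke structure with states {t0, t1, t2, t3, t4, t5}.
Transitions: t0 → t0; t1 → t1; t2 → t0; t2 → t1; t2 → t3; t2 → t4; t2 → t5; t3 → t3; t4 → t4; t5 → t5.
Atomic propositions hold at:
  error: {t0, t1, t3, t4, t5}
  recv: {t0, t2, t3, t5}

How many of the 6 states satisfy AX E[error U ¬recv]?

2

Sat(¬recv) = {t1, t4}
E[error U ¬recv]: least fixpoint, start Z0 = Sat(¬recv) = {t1, t4}, add states in Sat(error) with some successor in Z. Already a fixed point.
Sat(E[error U ¬recv]) = {t1, t4}
Sat(AX E[error U ¬recv]) = {s : every successor in {t1, t4}} = {t1, t4}
|Sat(AX E[error U ¬recv])| = |{t1, t4}| = 2.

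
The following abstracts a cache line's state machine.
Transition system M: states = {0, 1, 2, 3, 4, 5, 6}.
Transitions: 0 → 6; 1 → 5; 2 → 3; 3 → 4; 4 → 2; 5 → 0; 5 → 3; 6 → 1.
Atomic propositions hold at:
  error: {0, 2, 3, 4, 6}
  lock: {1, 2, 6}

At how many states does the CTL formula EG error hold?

EG error: greatest fixpoint, start Z0 = {0, 2, 3, 4, 6}, keep only states in Sat with some successor in Z. Z1 = {0, 2, 3, 4}; Z2 = {2, 3, 4}; fixed.
Sat(EG error) = {2, 3, 4}
|Sat(EG error)| = |{2, 3, 4}| = 3.

3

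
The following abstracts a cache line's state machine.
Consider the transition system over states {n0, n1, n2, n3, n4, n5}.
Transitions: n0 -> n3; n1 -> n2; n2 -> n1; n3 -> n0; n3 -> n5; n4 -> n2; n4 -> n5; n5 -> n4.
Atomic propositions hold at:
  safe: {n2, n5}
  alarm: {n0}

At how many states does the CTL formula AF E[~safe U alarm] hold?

2

Sat(~safe) = {n0, n1, n3, n4}
E[~safe U alarm]: least fixpoint, start Z0 = Sat(alarm) = {n0}, add states in Sat(~safe) with some successor in Z. Z1 = {n0, n3}; fixed.
Sat(E[~safe U alarm]) = {n0, n3}
AF E[~safe U alarm]: least fixpoint, start Z0 = {n0, n3}, add states with every successor in Z. Already a fixed point.
Sat(AF E[~safe U alarm]) = {n0, n3}
|Sat(AF E[~safe U alarm])| = |{n0, n3}| = 2.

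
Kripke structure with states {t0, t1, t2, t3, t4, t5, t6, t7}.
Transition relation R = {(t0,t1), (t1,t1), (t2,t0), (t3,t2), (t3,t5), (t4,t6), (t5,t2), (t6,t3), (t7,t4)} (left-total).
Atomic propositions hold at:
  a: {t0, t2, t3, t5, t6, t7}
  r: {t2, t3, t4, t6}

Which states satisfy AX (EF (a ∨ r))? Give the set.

{t2, t3, t4, t5, t6, t7}

Sat(a ∨ r) = {t0, t2, t3, t4, t5, t6, t7}
EF (a ∨ r): least fixpoint, start Z0 = {t0, t2, t3, t4, t5, t6, t7}, add states with some successor in Z. Already a fixed point.
Sat(EF (a ∨ r)) = {t0, t2, t3, t4, t5, t6, t7}
Sat(AX (EF (a ∨ r))) = {s : every successor in {t0, t2, t3, t4, t5, t6, t7}} = {t2, t3, t4, t5, t6, t7}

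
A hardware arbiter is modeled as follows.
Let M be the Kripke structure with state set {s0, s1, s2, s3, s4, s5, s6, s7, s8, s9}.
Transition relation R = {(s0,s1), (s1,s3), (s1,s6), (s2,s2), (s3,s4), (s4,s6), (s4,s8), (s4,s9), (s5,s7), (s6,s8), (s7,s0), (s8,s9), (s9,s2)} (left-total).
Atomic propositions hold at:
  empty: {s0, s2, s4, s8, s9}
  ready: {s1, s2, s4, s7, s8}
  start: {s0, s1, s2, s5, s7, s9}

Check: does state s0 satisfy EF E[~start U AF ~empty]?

Sat(~start) = {s3, s4, s6, s8}
Sat(~empty) = {s1, s3, s5, s6, s7}
AF ~empty: least fixpoint, start Z0 = {s1, s3, s5, s6, s7}, add states with every successor in Z. Z1 = {s0, s1, s3, s5, s6, s7}; fixed.
Sat(AF ~empty) = {s0, s1, s3, s5, s6, s7}
E[~start U AF ~empty]: least fixpoint, start Z0 = Sat(AF ~empty) = {s0, s1, s3, s5, s6, s7}, add states in Sat(~start) with some successor in Z. Z1 = {s0, s1, s3, s4, s5, s6, s7}; fixed.
Sat(E[~start U AF ~empty]) = {s0, s1, s3, s4, s5, s6, s7}
EF E[~start U AF ~empty]: least fixpoint, start Z0 = {s0, s1, s3, s4, s5, s6, s7}, add states with some successor in Z. Already a fixed point.
Sat(EF E[~start U AF ~empty]) = {s0, s1, s3, s4, s5, s6, s7}
s0 ∈ Sat(EF E[~start U AF ~empty]) = {s0, s1, s3, s4, s5, s6, s7}, so the formula holds at s0.

Yes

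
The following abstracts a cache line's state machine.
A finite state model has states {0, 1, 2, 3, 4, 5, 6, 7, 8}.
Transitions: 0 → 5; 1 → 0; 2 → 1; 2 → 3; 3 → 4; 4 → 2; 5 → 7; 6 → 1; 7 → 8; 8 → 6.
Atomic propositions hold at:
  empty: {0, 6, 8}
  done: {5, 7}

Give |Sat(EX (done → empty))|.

7

Sat(done → empty) = {0, 1, 2, 3, 4, 6, 8}
Sat(EX (done → empty)) = {s : some successor in {0, 1, 2, 3, 4, 6, 8}} = {1, 2, 3, 4, 6, 7, 8}
|Sat(EX (done → empty))| = |{1, 2, 3, 4, 6, 7, 8}| = 7.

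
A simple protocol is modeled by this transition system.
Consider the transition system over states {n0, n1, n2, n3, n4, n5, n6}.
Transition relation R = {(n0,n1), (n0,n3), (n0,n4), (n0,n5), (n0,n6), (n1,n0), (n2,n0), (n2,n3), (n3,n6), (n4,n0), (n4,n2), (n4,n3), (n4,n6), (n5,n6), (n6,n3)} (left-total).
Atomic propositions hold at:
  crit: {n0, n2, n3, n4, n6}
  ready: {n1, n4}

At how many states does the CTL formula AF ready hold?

2

AF ready: least fixpoint, start Z0 = {n1, n4}, add states with every successor in Z. Already a fixed point.
Sat(AF ready) = {n1, n4}
|Sat(AF ready)| = |{n1, n4}| = 2.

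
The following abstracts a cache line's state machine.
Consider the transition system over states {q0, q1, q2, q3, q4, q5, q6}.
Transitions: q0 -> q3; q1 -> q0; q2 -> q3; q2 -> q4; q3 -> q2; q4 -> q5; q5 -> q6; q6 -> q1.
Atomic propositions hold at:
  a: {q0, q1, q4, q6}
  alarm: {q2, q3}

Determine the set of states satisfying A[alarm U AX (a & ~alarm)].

{q1, q5, q6}

Sat(~alarm) = {q0, q1, q4, q5, q6}
Sat(a & ~alarm) = {q0, q1, q4, q6}
Sat(AX (a & ~alarm)) = {s : every successor in {q0, q1, q4, q6}} = {q1, q5, q6}
A[alarm U AX (a & ~alarm)]: least fixpoint, start Z0 = Sat(AX (a & ~alarm)) = {q1, q5, q6}, add states in Sat(alarm) with every successor in Z. Already a fixed point.
Sat(A[alarm U AX (a & ~alarm)]) = {q1, q5, q6}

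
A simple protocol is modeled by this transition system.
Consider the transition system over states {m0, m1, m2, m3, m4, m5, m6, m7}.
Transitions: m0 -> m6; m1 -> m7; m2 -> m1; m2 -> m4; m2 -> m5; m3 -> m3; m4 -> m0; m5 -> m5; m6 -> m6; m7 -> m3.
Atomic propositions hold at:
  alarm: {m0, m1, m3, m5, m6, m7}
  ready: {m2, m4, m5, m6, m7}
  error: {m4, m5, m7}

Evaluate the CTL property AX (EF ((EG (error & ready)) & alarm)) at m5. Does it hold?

Sat(error & ready) = {m4, m5, m7}
EG (error & ready): greatest fixpoint, start Z0 = {m4, m5, m7}, keep only states in Sat with some successor in Z. Z1 = {m5}; fixed.
Sat(EG (error & ready)) = {m5}
Sat((EG (error & ready)) & alarm) = {m5}
EF ((EG (error & ready)) & alarm): least fixpoint, start Z0 = {m5}, add states with some successor in Z. Z1 = {m2, m5}; fixed.
Sat(EF ((EG (error & ready)) & alarm)) = {m2, m5}
Sat(AX (EF ((EG (error & ready)) & alarm))) = {s : every successor in {m2, m5}} = {m5}
m5 ∈ Sat(AX (EF ((EG (error & ready)) & alarm))) = {m5}, so the formula holds at m5.

Yes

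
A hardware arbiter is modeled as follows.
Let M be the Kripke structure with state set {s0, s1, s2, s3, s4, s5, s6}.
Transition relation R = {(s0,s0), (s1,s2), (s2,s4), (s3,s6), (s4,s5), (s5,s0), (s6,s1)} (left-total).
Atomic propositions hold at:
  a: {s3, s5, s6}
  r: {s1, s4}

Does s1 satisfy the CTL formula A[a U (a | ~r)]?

Sat(~r) = {s0, s2, s3, s5, s6}
Sat(a | ~r) = {s0, s2, s3, s5, s6}
A[a U (a | ~r)]: least fixpoint, start Z0 = Sat((a | ~r)) = {s0, s2, s3, s5, s6}, add states in Sat(a) with every successor in Z. Already a fixed point.
Sat(A[a U (a | ~r)]) = {s0, s2, s3, s5, s6}
s1 ∉ Sat(A[a U (a | ~r)]) = {s0, s2, s3, s5, s6}, so the formula does not hold at s1.

No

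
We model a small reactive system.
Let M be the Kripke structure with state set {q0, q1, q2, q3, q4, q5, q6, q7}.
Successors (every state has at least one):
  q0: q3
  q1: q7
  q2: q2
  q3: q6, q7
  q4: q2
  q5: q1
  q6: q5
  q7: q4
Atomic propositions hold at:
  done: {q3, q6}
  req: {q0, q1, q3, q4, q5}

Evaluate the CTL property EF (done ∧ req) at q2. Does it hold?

Sat(done ∧ req) = {q3}
EF (done ∧ req): least fixpoint, start Z0 = {q3}, add states with some successor in Z. Z1 = {q0, q3}; fixed.
Sat(EF (done ∧ req)) = {q0, q3}
q2 ∉ Sat(EF (done ∧ req)) = {q0, q3}, so the formula does not hold at q2.

No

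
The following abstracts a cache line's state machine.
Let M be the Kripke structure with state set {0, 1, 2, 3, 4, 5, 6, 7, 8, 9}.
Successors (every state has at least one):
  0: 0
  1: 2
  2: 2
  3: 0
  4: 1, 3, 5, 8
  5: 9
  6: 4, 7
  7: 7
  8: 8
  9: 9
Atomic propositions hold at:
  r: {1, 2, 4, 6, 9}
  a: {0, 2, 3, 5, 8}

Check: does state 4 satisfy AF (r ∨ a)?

Yes

Sat(r ∨ a) = {0, 1, 2, 3, 4, 5, 6, 8, 9}
AF (r ∨ a): least fixpoint, start Z0 = {0, 1, 2, 3, 4, 5, 6, 8, 9}, add states with every successor in Z. Already a fixed point.
Sat(AF (r ∨ a)) = {0, 1, 2, 3, 4, 5, 6, 8, 9}
4 ∈ Sat(AF (r ∨ a)) = {0, 1, 2, 3, 4, 5, 6, 8, 9}, so the formula holds at 4.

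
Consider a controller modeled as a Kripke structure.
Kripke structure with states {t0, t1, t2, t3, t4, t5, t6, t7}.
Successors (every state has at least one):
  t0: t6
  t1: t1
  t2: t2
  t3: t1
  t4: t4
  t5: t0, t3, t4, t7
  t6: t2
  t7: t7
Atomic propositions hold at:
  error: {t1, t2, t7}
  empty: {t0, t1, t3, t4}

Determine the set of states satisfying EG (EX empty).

{t1, t3, t4, t5}

Sat(EX empty) = {s : some successor in {t0, t1, t3, t4}} = {t1, t3, t4, t5}
EG (EX empty): greatest fixpoint, start Z0 = {t1, t3, t4, t5}, keep only states in Sat with some successor in Z. Already a fixed point.
Sat(EG (EX empty)) = {t1, t3, t4, t5}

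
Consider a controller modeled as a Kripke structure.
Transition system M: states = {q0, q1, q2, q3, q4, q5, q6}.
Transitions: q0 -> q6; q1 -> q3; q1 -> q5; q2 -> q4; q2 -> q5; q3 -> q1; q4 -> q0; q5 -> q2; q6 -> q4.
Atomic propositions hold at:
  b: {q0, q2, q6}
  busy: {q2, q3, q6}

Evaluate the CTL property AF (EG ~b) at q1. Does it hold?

Sat(~b) = {q1, q3, q4, q5}
EG ~b: greatest fixpoint, start Z0 = {q1, q3, q4, q5}, keep only states in Sat with some successor in Z. Z1 = {q1, q3}; fixed.
Sat(EG ~b) = {q1, q3}
AF (EG ~b): least fixpoint, start Z0 = {q1, q3}, add states with every successor in Z. Already a fixed point.
Sat(AF (EG ~b)) = {q1, q3}
q1 ∈ Sat(AF (EG ~b)) = {q1, q3}, so the formula holds at q1.

Yes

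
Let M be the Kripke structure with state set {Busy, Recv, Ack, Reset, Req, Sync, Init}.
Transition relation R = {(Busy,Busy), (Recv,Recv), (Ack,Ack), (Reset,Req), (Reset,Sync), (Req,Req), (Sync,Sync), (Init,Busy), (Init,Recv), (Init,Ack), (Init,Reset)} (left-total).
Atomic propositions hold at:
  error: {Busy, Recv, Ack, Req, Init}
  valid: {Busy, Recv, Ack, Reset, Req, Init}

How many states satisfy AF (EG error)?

EG error: greatest fixpoint, start Z0 = {Busy, Recv, Ack, Req, Init}, keep only states in Sat with some successor in Z. Already a fixed point.
Sat(EG error) = {Busy, Recv, Ack, Req, Init}
AF (EG error): least fixpoint, start Z0 = {Busy, Recv, Ack, Req, Init}, add states with every successor in Z. Already a fixed point.
Sat(AF (EG error)) = {Busy, Recv, Ack, Req, Init}
|Sat(AF (EG error))| = |{Busy, Recv, Ack, Req, Init}| = 5.

5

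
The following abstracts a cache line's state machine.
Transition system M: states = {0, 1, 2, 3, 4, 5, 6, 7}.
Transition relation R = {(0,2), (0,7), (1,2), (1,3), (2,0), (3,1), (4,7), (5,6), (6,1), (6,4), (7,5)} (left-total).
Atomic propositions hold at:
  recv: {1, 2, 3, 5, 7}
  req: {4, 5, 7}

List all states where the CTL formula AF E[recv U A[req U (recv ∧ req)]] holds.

Sat(recv ∧ req) = {5, 7}
A[req U (recv ∧ req)]: least fixpoint, start Z0 = Sat((recv ∧ req)) = {5, 7}, add states in Sat(req) with every successor in Z. Z1 = {4, 5, 7}; fixed.
Sat(A[req U (recv ∧ req)]) = {4, 5, 7}
E[recv U A[req U (recv ∧ req)]]: least fixpoint, start Z0 = Sat(A[req U (recv ∧ req)]) = {4, 5, 7}, add states in Sat(recv) with some successor in Z. Already a fixed point.
Sat(E[recv U A[req U (recv ∧ req)]]) = {4, 5, 7}
AF E[recv U A[req U (recv ∧ req)]]: least fixpoint, start Z0 = {4, 5, 7}, add states with every successor in Z. Already a fixed point.
Sat(AF E[recv U A[req U (recv ∧ req)]]) = {4, 5, 7}

{4, 5, 7}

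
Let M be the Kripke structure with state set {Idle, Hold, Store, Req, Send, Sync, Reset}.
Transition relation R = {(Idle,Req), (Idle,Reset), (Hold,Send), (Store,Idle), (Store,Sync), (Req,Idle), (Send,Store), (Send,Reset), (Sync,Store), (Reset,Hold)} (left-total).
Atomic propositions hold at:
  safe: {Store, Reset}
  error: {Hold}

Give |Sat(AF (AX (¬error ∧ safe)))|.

Sat(¬error) = {Idle, Store, Req, Send, Sync, Reset}
Sat(¬error ∧ safe) = {Store, Reset}
Sat(AX (¬error ∧ safe)) = {s : every successor in {Store, Reset}} = {Send, Sync}
AF (AX (¬error ∧ safe)): least fixpoint, start Z0 = {Send, Sync}, add states with every successor in Z. Z1 = {Hold, Send, Sync}; Z2 = {Hold, Send, Sync, Reset}; fixed.
Sat(AF (AX (¬error ∧ safe))) = {Hold, Send, Sync, Reset}
|Sat(AF (AX (¬error ∧ safe)))| = |{Hold, Send, Sync, Reset}| = 4.

4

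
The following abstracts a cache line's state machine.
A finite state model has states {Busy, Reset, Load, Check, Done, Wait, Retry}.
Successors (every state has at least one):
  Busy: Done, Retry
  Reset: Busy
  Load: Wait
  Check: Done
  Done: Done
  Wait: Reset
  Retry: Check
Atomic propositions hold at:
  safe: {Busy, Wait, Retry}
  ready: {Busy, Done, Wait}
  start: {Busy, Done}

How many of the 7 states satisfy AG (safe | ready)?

Sat(safe | ready) = {Busy, Done, Wait, Retry}
AG (safe | ready): greatest fixpoint, start Z0 = {Busy, Done, Wait, Retry}, keep only states in Sat with every successor in Z. Z1 = {Busy, Done}; Z2 = {Done}; fixed.
Sat(AG (safe | ready)) = {Done}
|Sat(AG (safe | ready))| = |{Done}| = 1.

1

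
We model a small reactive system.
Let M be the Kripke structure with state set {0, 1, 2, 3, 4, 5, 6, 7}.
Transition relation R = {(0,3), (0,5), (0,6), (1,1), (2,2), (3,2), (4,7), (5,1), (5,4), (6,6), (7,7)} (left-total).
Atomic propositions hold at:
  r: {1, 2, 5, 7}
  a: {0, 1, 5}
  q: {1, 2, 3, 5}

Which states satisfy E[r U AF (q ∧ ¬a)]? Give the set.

{2, 3}

Sat(¬a) = {2, 3, 4, 6, 7}
Sat(q ∧ ¬a) = {2, 3}
AF (q ∧ ¬a): least fixpoint, start Z0 = {2, 3}, add states with every successor in Z. Already a fixed point.
Sat(AF (q ∧ ¬a)) = {2, 3}
E[r U AF (q ∧ ¬a)]: least fixpoint, start Z0 = Sat(AF (q ∧ ¬a)) = {2, 3}, add states in Sat(r) with some successor in Z. Already a fixed point.
Sat(E[r U AF (q ∧ ¬a)]) = {2, 3}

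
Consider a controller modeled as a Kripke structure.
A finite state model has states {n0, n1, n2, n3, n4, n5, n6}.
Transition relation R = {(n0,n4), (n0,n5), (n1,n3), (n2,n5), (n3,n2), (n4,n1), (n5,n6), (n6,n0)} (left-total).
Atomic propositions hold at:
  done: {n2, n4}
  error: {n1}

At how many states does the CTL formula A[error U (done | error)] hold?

Sat(done | error) = {n1, n2, n4}
A[error U (done | error)]: least fixpoint, start Z0 = Sat((done | error)) = {n1, n2, n4}, add states in Sat(error) with every successor in Z. Already a fixed point.
Sat(A[error U (done | error)]) = {n1, n2, n4}
|Sat(A[error U (done | error)])| = |{n1, n2, n4}| = 3.

3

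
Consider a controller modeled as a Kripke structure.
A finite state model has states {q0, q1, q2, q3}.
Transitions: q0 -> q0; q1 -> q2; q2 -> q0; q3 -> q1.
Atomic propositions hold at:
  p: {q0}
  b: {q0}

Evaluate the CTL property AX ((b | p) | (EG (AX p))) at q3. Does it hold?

No

Sat(b | p) = {q0}
Sat(AX p) = {s : every successor in {q0}} = {q0, q2}
EG (AX p): greatest fixpoint, start Z0 = {q0, q2}, keep only states in Sat with some successor in Z. Already a fixed point.
Sat(EG (AX p)) = {q0, q2}
Sat((b | p) | (EG (AX p))) = {q0, q2}
Sat(AX ((b | p) | (EG (AX p)))) = {s : every successor in {q0, q2}} = {q0, q1, q2}
q3 ∉ Sat(AX ((b | p) | (EG (AX p)))) = {q0, q1, q2}, so the formula does not hold at q3.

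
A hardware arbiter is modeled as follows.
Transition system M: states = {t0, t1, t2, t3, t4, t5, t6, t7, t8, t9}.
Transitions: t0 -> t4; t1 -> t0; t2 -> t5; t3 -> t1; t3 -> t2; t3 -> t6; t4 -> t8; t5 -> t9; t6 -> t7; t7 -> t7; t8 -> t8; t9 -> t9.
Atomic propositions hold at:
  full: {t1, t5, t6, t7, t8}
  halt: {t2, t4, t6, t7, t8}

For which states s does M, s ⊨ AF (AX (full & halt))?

{t0, t1, t4, t6, t7, t8}

Sat(full & halt) = {t6, t7, t8}
Sat(AX (full & halt)) = {s : every successor in {t6, t7, t8}} = {t4, t6, t7, t8}
AF (AX (full & halt)): least fixpoint, start Z0 = {t4, t6, t7, t8}, add states with every successor in Z. Z1 = {t0, t4, t6, t7, t8}; Z2 = {t0, t1, t4, t6, t7, t8}; fixed.
Sat(AF (AX (full & halt))) = {t0, t1, t4, t6, t7, t8}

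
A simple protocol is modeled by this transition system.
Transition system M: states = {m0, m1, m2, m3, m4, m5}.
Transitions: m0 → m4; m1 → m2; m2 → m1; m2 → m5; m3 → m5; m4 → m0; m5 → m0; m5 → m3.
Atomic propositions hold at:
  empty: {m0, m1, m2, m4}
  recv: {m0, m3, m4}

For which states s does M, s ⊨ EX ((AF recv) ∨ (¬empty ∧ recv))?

AF recv: least fixpoint, start Z0 = {m0, m3, m4}, add states with every successor in Z. Z1 = {m0, m3, m4, m5}; fixed.
Sat(AF recv) = {m0, m3, m4, m5}
Sat(¬empty) = {m3, m5}
Sat(¬empty ∧ recv) = {m3}
Sat((AF recv) ∨ (¬empty ∧ recv)) = {m0, m3, m4, m5}
Sat(EX ((AF recv) ∨ (¬empty ∧ recv))) = {s : some successor in {m0, m3, m4, m5}} = {m0, m2, m3, m4, m5}

{m0, m2, m3, m4, m5}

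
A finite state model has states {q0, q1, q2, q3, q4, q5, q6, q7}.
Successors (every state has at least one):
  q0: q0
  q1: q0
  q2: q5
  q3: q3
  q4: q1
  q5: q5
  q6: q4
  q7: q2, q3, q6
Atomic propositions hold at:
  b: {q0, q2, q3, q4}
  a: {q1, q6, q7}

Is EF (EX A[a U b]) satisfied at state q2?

A[a U b]: least fixpoint, start Z0 = Sat(b) = {q0, q2, q3, q4}, add states in Sat(a) with every successor in Z. Z1 = {q0, q1, q2, q3, q4, q6}; Z2 = {q0, q1, q2, q3, q4, q6, q7}; fixed.
Sat(A[a U b]) = {q0, q1, q2, q3, q4, q6, q7}
Sat(EX A[a U b]) = {s : some successor in {q0, q1, q2, q3, q4, q6, q7}} = {q0, q1, q3, q4, q6, q7}
EF (EX A[a U b]): least fixpoint, start Z0 = {q0, q1, q3, q4, q6, q7}, add states with some successor in Z. Already a fixed point.
Sat(EF (EX A[a U b])) = {q0, q1, q3, q4, q6, q7}
q2 ∉ Sat(EF (EX A[a U b])) = {q0, q1, q3, q4, q6, q7}, so the formula does not hold at q2.

No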